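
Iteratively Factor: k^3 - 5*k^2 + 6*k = (k)*(k^2 - 5*k + 6) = k*(k - 2)*(k - 3)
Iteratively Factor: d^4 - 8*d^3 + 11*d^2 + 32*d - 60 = (d - 2)*(d^3 - 6*d^2 - d + 30) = (d - 3)*(d - 2)*(d^2 - 3*d - 10) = (d - 5)*(d - 3)*(d - 2)*(d + 2)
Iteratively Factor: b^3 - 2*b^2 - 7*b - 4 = (b + 1)*(b^2 - 3*b - 4) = (b + 1)^2*(b - 4)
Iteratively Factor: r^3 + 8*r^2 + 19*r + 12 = (r + 4)*(r^2 + 4*r + 3) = (r + 3)*(r + 4)*(r + 1)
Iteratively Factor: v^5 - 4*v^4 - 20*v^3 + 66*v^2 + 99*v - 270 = (v - 3)*(v^4 - v^3 - 23*v^2 - 3*v + 90) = (v - 3)*(v - 2)*(v^3 + v^2 - 21*v - 45) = (v - 5)*(v - 3)*(v - 2)*(v^2 + 6*v + 9) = (v - 5)*(v - 3)*(v - 2)*(v + 3)*(v + 3)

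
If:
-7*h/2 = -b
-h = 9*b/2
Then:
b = 0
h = 0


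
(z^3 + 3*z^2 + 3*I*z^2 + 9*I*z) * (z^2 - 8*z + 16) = z^5 - 5*z^4 + 3*I*z^4 - 8*z^3 - 15*I*z^3 + 48*z^2 - 24*I*z^2 + 144*I*z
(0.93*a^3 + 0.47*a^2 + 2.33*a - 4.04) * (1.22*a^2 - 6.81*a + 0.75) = 1.1346*a^5 - 5.7599*a^4 + 0.3394*a^3 - 20.4436*a^2 + 29.2599*a - 3.03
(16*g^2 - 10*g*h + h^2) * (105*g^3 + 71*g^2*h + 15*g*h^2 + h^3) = 1680*g^5 + 86*g^4*h - 365*g^3*h^2 - 63*g^2*h^3 + 5*g*h^4 + h^5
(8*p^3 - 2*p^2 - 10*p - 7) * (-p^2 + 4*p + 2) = -8*p^5 + 34*p^4 + 18*p^3 - 37*p^2 - 48*p - 14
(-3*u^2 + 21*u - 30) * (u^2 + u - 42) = -3*u^4 + 18*u^3 + 117*u^2 - 912*u + 1260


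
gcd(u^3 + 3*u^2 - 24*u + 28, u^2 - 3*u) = 1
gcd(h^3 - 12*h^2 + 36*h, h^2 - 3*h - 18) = h - 6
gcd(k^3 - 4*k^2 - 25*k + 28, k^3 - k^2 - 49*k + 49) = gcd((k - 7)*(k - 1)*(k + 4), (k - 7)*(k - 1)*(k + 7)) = k^2 - 8*k + 7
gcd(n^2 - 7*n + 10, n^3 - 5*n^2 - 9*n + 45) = n - 5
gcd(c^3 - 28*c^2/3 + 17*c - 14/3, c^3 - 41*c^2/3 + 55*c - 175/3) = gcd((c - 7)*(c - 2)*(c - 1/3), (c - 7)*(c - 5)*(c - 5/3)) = c - 7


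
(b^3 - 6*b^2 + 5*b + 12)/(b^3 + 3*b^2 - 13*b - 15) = (b - 4)/(b + 5)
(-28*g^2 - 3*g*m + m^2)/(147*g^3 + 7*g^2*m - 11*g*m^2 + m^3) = (-4*g - m)/(21*g^2 + 4*g*m - m^2)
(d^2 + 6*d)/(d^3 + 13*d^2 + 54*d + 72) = d/(d^2 + 7*d + 12)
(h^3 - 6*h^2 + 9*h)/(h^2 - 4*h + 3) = h*(h - 3)/(h - 1)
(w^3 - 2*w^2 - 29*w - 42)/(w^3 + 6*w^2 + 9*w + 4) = (w^3 - 2*w^2 - 29*w - 42)/(w^3 + 6*w^2 + 9*w + 4)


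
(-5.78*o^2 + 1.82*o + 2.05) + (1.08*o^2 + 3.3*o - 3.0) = -4.7*o^2 + 5.12*o - 0.95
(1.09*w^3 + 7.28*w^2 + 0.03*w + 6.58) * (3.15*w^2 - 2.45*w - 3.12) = 3.4335*w^5 + 20.2615*w^4 - 21.1423*w^3 - 2.0601*w^2 - 16.2146*w - 20.5296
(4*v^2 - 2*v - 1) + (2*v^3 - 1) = 2*v^3 + 4*v^2 - 2*v - 2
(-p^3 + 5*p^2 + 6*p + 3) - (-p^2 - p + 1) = -p^3 + 6*p^2 + 7*p + 2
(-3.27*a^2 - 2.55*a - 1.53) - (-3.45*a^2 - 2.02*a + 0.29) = 0.18*a^2 - 0.53*a - 1.82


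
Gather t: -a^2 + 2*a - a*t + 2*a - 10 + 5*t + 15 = -a^2 + 4*a + t*(5 - a) + 5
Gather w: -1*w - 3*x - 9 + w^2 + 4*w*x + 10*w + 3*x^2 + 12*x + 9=w^2 + w*(4*x + 9) + 3*x^2 + 9*x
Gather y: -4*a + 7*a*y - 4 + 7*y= -4*a + y*(7*a + 7) - 4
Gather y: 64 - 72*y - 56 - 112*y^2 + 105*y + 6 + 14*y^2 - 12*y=-98*y^2 + 21*y + 14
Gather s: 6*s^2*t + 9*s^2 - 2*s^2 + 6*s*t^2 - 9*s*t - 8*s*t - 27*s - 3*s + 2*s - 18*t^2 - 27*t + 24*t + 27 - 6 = s^2*(6*t + 7) + s*(6*t^2 - 17*t - 28) - 18*t^2 - 3*t + 21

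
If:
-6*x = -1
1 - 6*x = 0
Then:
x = 1/6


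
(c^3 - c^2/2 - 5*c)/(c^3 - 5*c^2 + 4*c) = (c^2 - c/2 - 5)/(c^2 - 5*c + 4)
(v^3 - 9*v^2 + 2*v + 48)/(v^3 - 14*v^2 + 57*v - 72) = (v + 2)/(v - 3)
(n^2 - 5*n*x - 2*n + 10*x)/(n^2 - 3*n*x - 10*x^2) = (n - 2)/(n + 2*x)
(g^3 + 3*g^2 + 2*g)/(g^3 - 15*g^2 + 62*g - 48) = g*(g^2 + 3*g + 2)/(g^3 - 15*g^2 + 62*g - 48)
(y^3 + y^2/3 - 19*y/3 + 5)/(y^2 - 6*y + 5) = (y^2 + 4*y/3 - 5)/(y - 5)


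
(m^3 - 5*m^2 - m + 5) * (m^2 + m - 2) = m^5 - 4*m^4 - 8*m^3 + 14*m^2 + 7*m - 10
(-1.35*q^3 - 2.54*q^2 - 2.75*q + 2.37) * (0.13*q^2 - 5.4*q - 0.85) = -0.1755*q^5 + 6.9598*q^4 + 14.506*q^3 + 17.3171*q^2 - 10.4605*q - 2.0145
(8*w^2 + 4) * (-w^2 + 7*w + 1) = -8*w^4 + 56*w^3 + 4*w^2 + 28*w + 4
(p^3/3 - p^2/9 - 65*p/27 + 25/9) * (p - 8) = p^4/3 - 25*p^3/9 - 41*p^2/27 + 595*p/27 - 200/9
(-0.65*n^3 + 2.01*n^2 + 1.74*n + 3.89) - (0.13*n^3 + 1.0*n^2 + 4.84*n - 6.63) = -0.78*n^3 + 1.01*n^2 - 3.1*n + 10.52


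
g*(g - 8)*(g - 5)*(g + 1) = g^4 - 12*g^3 + 27*g^2 + 40*g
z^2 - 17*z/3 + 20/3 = (z - 4)*(z - 5/3)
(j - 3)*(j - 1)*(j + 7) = j^3 + 3*j^2 - 25*j + 21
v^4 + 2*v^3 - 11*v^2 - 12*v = v*(v - 3)*(v + 1)*(v + 4)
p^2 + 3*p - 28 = (p - 4)*(p + 7)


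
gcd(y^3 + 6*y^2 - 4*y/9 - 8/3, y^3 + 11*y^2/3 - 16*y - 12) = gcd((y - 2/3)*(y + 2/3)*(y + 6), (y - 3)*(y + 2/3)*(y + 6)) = y^2 + 20*y/3 + 4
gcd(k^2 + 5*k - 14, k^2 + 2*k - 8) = k - 2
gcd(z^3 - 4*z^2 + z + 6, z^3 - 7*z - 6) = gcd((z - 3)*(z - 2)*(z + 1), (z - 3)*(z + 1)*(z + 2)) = z^2 - 2*z - 3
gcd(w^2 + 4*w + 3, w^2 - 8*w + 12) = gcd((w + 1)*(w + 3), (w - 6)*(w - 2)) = 1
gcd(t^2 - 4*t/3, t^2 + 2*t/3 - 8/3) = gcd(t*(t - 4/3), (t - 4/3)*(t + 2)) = t - 4/3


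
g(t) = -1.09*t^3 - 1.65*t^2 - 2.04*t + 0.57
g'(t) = -3.27*t^2 - 3.3*t - 2.04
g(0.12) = 0.30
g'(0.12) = -2.48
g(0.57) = -1.33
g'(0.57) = -4.98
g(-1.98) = 6.60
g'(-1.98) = -8.33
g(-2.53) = 12.82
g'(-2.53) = -14.62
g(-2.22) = 8.89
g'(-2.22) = -10.83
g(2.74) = -39.83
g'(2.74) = -35.63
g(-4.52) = 76.74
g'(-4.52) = -53.93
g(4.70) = -158.63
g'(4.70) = -89.78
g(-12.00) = 1670.97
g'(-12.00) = -433.32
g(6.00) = -306.51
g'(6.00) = -139.56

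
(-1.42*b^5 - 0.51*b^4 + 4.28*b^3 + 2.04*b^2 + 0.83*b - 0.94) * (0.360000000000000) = -0.5112*b^5 - 0.1836*b^4 + 1.5408*b^3 + 0.7344*b^2 + 0.2988*b - 0.3384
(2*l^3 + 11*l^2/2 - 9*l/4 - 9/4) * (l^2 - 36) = 2*l^5 + 11*l^4/2 - 297*l^3/4 - 801*l^2/4 + 81*l + 81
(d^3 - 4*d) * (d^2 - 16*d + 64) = d^5 - 16*d^4 + 60*d^3 + 64*d^2 - 256*d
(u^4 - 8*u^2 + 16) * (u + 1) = u^5 + u^4 - 8*u^3 - 8*u^2 + 16*u + 16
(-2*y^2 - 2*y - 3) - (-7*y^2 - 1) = 5*y^2 - 2*y - 2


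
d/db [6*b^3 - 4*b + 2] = 18*b^2 - 4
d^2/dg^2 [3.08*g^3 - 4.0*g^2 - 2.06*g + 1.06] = 18.48*g - 8.0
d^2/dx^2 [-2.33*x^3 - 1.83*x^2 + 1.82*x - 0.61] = -13.98*x - 3.66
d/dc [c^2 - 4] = 2*c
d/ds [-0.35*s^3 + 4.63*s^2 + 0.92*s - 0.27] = -1.05*s^2 + 9.26*s + 0.92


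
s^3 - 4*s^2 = s^2*(s - 4)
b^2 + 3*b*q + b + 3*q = (b + 1)*(b + 3*q)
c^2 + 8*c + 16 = (c + 4)^2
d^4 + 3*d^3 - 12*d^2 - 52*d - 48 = (d - 4)*(d + 2)^2*(d + 3)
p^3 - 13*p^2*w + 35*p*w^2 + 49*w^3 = (p - 7*w)^2*(p + w)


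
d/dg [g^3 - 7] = 3*g^2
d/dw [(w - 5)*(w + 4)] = 2*w - 1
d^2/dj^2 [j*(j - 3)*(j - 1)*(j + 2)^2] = 20*j^3 - 54*j - 8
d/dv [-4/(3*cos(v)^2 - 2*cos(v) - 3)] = 8*(1 - 3*cos(v))*sin(v)/(3*sin(v)^2 + 2*cos(v))^2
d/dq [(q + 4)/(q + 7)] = 3/(q + 7)^2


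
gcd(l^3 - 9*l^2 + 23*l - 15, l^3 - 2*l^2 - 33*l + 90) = l^2 - 8*l + 15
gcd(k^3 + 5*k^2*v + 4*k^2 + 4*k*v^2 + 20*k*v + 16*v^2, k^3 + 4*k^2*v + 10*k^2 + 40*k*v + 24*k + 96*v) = k^2 + 4*k*v + 4*k + 16*v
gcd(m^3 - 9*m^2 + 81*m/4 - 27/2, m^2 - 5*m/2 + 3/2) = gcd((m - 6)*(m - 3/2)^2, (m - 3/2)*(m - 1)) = m - 3/2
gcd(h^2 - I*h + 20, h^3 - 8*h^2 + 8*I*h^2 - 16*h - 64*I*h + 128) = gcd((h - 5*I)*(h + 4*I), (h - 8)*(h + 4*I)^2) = h + 4*I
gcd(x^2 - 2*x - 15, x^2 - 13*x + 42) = 1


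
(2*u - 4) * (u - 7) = 2*u^2 - 18*u + 28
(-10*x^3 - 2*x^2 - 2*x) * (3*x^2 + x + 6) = -30*x^5 - 16*x^4 - 68*x^3 - 14*x^2 - 12*x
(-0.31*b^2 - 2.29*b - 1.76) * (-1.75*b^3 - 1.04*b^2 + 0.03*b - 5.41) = 0.5425*b^5 + 4.3299*b^4 + 5.4523*b^3 + 3.4388*b^2 + 12.3361*b + 9.5216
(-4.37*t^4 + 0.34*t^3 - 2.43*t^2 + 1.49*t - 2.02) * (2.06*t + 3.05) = -9.0022*t^5 - 12.6281*t^4 - 3.9688*t^3 - 4.3421*t^2 + 0.383299999999999*t - 6.161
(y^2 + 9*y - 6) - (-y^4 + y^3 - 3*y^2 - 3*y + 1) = y^4 - y^3 + 4*y^2 + 12*y - 7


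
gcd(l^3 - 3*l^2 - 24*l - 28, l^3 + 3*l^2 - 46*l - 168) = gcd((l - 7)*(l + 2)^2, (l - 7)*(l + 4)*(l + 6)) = l - 7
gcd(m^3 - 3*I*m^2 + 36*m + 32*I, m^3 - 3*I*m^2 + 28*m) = m + 4*I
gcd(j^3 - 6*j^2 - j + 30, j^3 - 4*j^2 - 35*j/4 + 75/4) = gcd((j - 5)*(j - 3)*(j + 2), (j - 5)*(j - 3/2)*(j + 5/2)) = j - 5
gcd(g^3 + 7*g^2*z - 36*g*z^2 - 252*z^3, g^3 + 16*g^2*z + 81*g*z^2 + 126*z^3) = g^2 + 13*g*z + 42*z^2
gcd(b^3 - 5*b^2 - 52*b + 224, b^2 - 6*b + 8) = b - 4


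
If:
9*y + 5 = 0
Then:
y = -5/9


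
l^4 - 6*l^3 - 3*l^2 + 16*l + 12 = (l - 6)*(l - 2)*(l + 1)^2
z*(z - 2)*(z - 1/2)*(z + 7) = z^4 + 9*z^3/2 - 33*z^2/2 + 7*z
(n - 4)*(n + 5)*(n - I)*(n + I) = n^4 + n^3 - 19*n^2 + n - 20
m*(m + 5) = m^2 + 5*m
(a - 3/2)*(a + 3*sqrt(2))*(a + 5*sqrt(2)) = a^3 - 3*a^2/2 + 8*sqrt(2)*a^2 - 12*sqrt(2)*a + 30*a - 45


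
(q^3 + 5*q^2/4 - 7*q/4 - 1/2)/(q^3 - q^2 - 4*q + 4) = (q + 1/4)/(q - 2)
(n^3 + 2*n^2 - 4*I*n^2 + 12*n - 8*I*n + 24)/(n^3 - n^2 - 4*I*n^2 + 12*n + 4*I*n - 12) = (n + 2)/(n - 1)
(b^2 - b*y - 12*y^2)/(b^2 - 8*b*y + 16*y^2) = (-b - 3*y)/(-b + 4*y)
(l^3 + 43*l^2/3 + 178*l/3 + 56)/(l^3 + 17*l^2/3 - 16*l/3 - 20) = (3*l^2 + 25*l + 28)/(3*l^2 - l - 10)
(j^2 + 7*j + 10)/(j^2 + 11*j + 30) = (j + 2)/(j + 6)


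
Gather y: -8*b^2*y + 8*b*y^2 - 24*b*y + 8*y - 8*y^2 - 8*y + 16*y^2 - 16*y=y^2*(8*b + 8) + y*(-8*b^2 - 24*b - 16)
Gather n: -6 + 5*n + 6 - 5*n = 0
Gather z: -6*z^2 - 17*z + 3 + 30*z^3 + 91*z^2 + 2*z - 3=30*z^3 + 85*z^2 - 15*z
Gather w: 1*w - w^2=-w^2 + w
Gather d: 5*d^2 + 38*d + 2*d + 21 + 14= 5*d^2 + 40*d + 35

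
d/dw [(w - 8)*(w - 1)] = 2*w - 9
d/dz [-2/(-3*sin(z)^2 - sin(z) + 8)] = -2*(6*sin(z) + 1)*cos(z)/(3*sin(z)^2 + sin(z) - 8)^2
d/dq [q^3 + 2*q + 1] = 3*q^2 + 2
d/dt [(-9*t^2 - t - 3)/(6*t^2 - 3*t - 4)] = (33*t^2 + 108*t - 5)/(36*t^4 - 36*t^3 - 39*t^2 + 24*t + 16)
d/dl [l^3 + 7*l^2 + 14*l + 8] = 3*l^2 + 14*l + 14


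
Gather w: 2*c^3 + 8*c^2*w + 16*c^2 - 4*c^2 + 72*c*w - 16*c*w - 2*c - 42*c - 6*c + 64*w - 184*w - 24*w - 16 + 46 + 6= 2*c^3 + 12*c^2 - 50*c + w*(8*c^2 + 56*c - 144) + 36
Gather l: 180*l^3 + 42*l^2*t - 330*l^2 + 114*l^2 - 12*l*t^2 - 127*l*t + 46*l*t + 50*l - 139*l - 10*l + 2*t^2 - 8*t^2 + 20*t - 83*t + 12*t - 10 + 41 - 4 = 180*l^3 + l^2*(42*t - 216) + l*(-12*t^2 - 81*t - 99) - 6*t^2 - 51*t + 27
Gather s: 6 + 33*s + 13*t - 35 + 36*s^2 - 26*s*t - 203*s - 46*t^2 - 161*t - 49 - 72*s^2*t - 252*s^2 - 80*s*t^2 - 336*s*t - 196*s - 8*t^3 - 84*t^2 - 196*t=s^2*(-72*t - 216) + s*(-80*t^2 - 362*t - 366) - 8*t^3 - 130*t^2 - 344*t - 78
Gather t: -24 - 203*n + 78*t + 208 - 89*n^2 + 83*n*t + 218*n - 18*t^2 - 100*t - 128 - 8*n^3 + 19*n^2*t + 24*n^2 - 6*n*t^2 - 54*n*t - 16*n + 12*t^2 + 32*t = -8*n^3 - 65*n^2 - n + t^2*(-6*n - 6) + t*(19*n^2 + 29*n + 10) + 56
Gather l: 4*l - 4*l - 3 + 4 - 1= 0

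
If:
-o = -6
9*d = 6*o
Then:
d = 4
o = 6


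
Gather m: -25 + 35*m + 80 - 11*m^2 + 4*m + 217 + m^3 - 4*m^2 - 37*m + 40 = m^3 - 15*m^2 + 2*m + 312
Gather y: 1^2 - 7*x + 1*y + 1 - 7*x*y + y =-7*x + y*(2 - 7*x) + 2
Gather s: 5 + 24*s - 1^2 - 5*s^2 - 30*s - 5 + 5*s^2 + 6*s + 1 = 0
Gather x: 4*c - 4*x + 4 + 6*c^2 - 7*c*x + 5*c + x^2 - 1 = 6*c^2 + 9*c + x^2 + x*(-7*c - 4) + 3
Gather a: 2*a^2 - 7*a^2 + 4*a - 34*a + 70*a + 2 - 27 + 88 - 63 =-5*a^2 + 40*a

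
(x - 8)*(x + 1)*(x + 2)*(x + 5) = x^4 - 47*x^2 - 126*x - 80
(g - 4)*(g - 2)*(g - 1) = g^3 - 7*g^2 + 14*g - 8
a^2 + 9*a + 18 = (a + 3)*(a + 6)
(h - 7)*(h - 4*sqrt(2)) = h^2 - 7*h - 4*sqrt(2)*h + 28*sqrt(2)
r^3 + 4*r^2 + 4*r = r*(r + 2)^2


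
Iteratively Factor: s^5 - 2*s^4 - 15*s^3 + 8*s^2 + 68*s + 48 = (s + 2)*(s^4 - 4*s^3 - 7*s^2 + 22*s + 24) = (s + 1)*(s + 2)*(s^3 - 5*s^2 - 2*s + 24) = (s - 4)*(s + 1)*(s + 2)*(s^2 - s - 6) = (s - 4)*(s - 3)*(s + 1)*(s + 2)*(s + 2)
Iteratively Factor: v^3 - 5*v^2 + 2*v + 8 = (v - 4)*(v^2 - v - 2) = (v - 4)*(v - 2)*(v + 1)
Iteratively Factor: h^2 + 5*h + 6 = (h + 3)*(h + 2)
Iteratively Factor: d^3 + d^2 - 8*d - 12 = (d + 2)*(d^2 - d - 6) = (d + 2)^2*(d - 3)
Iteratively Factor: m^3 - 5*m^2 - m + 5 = (m + 1)*(m^2 - 6*m + 5) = (m - 1)*(m + 1)*(m - 5)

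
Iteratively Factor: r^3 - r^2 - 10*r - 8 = (r + 1)*(r^2 - 2*r - 8) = (r + 1)*(r + 2)*(r - 4)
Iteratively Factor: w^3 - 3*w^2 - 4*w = (w - 4)*(w^2 + w) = (w - 4)*(w + 1)*(w)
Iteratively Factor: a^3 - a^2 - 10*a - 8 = (a + 1)*(a^2 - 2*a - 8) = (a - 4)*(a + 1)*(a + 2)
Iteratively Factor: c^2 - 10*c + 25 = (c - 5)*(c - 5)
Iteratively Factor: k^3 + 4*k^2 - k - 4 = (k + 4)*(k^2 - 1) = (k + 1)*(k + 4)*(k - 1)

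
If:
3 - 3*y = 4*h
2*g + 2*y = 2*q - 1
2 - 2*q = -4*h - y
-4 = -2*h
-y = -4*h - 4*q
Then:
No Solution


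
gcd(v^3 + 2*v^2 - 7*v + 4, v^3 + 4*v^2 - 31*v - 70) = 1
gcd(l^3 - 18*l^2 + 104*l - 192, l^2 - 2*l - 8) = l - 4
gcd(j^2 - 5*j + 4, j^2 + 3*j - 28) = j - 4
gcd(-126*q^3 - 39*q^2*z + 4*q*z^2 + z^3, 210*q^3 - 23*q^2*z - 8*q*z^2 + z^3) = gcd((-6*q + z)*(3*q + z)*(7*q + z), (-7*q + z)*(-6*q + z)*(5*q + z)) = -6*q + z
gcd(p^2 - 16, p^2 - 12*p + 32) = p - 4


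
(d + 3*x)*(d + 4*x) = d^2 + 7*d*x + 12*x^2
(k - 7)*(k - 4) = k^2 - 11*k + 28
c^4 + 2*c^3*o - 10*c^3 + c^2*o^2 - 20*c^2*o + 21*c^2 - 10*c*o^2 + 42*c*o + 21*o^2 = (c - 7)*(c - 3)*(c + o)^2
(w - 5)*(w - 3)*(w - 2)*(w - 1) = w^4 - 11*w^3 + 41*w^2 - 61*w + 30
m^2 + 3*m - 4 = (m - 1)*(m + 4)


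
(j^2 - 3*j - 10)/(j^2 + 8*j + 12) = (j - 5)/(j + 6)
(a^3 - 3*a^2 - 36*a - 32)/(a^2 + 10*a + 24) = (a^2 - 7*a - 8)/(a + 6)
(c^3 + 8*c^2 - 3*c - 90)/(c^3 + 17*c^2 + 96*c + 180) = (c - 3)/(c + 6)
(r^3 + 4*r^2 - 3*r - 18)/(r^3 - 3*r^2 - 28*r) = (-r^3 - 4*r^2 + 3*r + 18)/(r*(-r^2 + 3*r + 28))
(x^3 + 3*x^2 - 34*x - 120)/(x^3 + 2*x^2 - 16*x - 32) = (x^2 - x - 30)/(x^2 - 2*x - 8)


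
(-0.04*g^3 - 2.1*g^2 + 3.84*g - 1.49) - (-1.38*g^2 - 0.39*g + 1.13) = -0.04*g^3 - 0.72*g^2 + 4.23*g - 2.62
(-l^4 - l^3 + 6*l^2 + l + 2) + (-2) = -l^4 - l^3 + 6*l^2 + l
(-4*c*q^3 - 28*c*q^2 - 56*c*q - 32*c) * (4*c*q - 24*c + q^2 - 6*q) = -16*c^2*q^4 - 16*c^2*q^3 + 448*c^2*q^2 + 1216*c^2*q + 768*c^2 - 4*c*q^5 - 4*c*q^4 + 112*c*q^3 + 304*c*q^2 + 192*c*q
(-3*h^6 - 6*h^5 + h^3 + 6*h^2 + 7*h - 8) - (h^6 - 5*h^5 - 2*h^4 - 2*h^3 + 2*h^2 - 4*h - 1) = -4*h^6 - h^5 + 2*h^4 + 3*h^3 + 4*h^2 + 11*h - 7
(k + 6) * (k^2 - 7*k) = k^3 - k^2 - 42*k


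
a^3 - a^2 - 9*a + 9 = (a - 3)*(a - 1)*(a + 3)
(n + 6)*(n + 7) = n^2 + 13*n + 42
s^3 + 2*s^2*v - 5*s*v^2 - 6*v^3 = (s - 2*v)*(s + v)*(s + 3*v)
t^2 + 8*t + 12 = (t + 2)*(t + 6)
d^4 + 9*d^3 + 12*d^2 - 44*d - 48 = (d - 2)*(d + 1)*(d + 4)*(d + 6)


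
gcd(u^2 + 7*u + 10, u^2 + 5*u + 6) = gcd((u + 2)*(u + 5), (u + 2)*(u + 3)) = u + 2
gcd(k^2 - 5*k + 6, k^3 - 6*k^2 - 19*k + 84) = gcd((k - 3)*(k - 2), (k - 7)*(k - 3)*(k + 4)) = k - 3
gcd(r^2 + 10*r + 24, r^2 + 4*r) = r + 4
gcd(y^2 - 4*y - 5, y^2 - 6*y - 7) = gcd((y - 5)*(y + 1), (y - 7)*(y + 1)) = y + 1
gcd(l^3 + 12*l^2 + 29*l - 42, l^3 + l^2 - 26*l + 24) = l^2 + 5*l - 6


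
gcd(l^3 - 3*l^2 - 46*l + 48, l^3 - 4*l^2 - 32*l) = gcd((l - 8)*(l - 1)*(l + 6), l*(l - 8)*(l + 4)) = l - 8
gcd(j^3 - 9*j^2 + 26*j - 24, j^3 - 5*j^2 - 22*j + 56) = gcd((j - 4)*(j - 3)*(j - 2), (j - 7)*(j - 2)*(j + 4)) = j - 2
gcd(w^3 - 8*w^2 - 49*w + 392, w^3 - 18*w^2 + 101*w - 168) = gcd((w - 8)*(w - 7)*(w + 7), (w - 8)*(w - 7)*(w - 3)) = w^2 - 15*w + 56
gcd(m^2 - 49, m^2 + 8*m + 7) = m + 7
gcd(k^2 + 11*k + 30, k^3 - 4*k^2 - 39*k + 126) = k + 6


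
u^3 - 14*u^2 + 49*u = u*(u - 7)^2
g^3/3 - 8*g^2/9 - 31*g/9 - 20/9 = (g/3 + 1/3)*(g - 5)*(g + 4/3)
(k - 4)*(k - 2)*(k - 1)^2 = k^4 - 8*k^3 + 21*k^2 - 22*k + 8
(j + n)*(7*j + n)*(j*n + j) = 7*j^3*n + 7*j^3 + 8*j^2*n^2 + 8*j^2*n + j*n^3 + j*n^2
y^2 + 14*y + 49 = (y + 7)^2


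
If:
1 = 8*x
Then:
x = 1/8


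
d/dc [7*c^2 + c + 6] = 14*c + 1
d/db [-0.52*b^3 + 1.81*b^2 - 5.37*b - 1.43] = -1.56*b^2 + 3.62*b - 5.37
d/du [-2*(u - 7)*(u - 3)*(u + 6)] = -6*u^2 + 16*u + 78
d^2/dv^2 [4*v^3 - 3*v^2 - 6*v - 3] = 24*v - 6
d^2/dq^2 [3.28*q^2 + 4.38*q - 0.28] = 6.56000000000000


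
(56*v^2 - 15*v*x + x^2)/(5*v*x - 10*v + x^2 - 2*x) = (56*v^2 - 15*v*x + x^2)/(5*v*x - 10*v + x^2 - 2*x)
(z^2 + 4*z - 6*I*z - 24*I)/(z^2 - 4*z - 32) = (z - 6*I)/(z - 8)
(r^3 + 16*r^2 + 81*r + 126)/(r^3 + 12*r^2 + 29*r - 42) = (r + 3)/(r - 1)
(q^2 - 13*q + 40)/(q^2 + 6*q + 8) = (q^2 - 13*q + 40)/(q^2 + 6*q + 8)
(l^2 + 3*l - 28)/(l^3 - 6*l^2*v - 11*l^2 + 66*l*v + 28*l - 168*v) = (-l - 7)/(-l^2 + 6*l*v + 7*l - 42*v)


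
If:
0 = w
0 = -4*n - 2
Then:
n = -1/2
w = 0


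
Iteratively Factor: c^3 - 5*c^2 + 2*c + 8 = (c + 1)*(c^2 - 6*c + 8) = (c - 2)*(c + 1)*(c - 4)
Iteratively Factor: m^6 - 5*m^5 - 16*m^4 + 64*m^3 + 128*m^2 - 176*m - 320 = (m - 2)*(m^5 - 3*m^4 - 22*m^3 + 20*m^2 + 168*m + 160) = (m - 2)*(m + 2)*(m^4 - 5*m^3 - 12*m^2 + 44*m + 80) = (m - 5)*(m - 2)*(m + 2)*(m^3 - 12*m - 16) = (m - 5)*(m - 2)*(m + 2)^2*(m^2 - 2*m - 8) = (m - 5)*(m - 2)*(m + 2)^3*(m - 4)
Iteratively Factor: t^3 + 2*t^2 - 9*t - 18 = (t + 3)*(t^2 - t - 6) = (t + 2)*(t + 3)*(t - 3)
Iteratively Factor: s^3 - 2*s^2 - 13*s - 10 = (s + 2)*(s^2 - 4*s - 5) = (s + 1)*(s + 2)*(s - 5)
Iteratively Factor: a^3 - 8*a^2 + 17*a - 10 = (a - 2)*(a^2 - 6*a + 5) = (a - 5)*(a - 2)*(a - 1)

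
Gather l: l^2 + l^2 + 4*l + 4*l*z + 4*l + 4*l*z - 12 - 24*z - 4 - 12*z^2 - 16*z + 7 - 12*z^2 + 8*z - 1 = 2*l^2 + l*(8*z + 8) - 24*z^2 - 32*z - 10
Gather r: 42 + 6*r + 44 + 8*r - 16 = 14*r + 70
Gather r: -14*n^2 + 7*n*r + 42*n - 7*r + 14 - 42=-14*n^2 + 42*n + r*(7*n - 7) - 28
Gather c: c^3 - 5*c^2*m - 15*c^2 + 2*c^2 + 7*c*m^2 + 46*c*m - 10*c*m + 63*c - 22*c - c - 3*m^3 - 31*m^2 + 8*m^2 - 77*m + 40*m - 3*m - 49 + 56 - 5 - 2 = c^3 + c^2*(-5*m - 13) + c*(7*m^2 + 36*m + 40) - 3*m^3 - 23*m^2 - 40*m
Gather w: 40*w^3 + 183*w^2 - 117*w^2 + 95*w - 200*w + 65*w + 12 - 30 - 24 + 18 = 40*w^3 + 66*w^2 - 40*w - 24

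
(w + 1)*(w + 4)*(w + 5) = w^3 + 10*w^2 + 29*w + 20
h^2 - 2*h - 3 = (h - 3)*(h + 1)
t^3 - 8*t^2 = t^2*(t - 8)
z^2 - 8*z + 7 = (z - 7)*(z - 1)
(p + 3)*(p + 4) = p^2 + 7*p + 12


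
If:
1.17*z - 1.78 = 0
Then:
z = 1.52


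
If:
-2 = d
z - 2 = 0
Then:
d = -2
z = 2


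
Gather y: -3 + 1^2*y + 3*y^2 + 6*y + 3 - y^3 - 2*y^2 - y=-y^3 + y^2 + 6*y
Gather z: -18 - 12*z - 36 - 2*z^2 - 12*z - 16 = -2*z^2 - 24*z - 70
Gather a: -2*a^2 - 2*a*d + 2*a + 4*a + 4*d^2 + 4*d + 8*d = -2*a^2 + a*(6 - 2*d) + 4*d^2 + 12*d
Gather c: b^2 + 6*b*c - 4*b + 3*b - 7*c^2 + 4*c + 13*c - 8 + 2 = b^2 - b - 7*c^2 + c*(6*b + 17) - 6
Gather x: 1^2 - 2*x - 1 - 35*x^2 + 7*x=-35*x^2 + 5*x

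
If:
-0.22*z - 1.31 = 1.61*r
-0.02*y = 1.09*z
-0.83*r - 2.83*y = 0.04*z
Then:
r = -0.81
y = 0.24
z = -0.00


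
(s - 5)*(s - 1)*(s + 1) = s^3 - 5*s^2 - s + 5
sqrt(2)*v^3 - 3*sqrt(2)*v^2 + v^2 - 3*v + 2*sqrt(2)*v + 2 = (v - 2)*(v - 1)*(sqrt(2)*v + 1)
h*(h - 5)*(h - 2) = h^3 - 7*h^2 + 10*h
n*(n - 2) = n^2 - 2*n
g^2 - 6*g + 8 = (g - 4)*(g - 2)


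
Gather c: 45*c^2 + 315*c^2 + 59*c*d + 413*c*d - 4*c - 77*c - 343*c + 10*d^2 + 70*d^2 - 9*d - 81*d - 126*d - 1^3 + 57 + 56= 360*c^2 + c*(472*d - 424) + 80*d^2 - 216*d + 112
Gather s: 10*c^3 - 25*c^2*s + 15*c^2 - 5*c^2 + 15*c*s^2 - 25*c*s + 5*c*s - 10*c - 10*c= 10*c^3 + 10*c^2 + 15*c*s^2 - 20*c + s*(-25*c^2 - 20*c)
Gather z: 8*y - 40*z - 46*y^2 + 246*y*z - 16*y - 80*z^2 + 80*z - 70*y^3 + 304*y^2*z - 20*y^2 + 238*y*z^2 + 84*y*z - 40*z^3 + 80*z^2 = -70*y^3 - 66*y^2 + 238*y*z^2 - 8*y - 40*z^3 + z*(304*y^2 + 330*y + 40)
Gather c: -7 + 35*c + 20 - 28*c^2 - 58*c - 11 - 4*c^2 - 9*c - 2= -32*c^2 - 32*c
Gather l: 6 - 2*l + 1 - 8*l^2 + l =-8*l^2 - l + 7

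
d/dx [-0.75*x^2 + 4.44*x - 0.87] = 4.44 - 1.5*x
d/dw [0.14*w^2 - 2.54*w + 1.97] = 0.28*w - 2.54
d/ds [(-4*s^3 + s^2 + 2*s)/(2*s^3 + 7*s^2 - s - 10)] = 5*(-6*s^4 + 21*s^2 - 4*s - 4)/(4*s^6 + 28*s^5 + 45*s^4 - 54*s^3 - 139*s^2 + 20*s + 100)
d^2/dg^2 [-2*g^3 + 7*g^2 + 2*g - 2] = 14 - 12*g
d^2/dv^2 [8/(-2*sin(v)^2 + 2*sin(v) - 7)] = 16*(8*sin(v)^4 - 6*sin(v)^3 - 38*sin(v)^2 + 19*sin(v) + 10)/(-2*sin(v) - cos(2*v) + 8)^3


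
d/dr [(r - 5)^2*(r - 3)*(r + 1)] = 4*r^3 - 36*r^2 + 84*r - 20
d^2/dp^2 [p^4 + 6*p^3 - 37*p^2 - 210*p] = 12*p^2 + 36*p - 74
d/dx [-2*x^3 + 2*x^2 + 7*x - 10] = -6*x^2 + 4*x + 7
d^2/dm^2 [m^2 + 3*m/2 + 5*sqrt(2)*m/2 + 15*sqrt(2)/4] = 2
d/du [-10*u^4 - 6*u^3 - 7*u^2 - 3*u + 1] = -40*u^3 - 18*u^2 - 14*u - 3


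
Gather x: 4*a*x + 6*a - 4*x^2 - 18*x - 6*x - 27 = 6*a - 4*x^2 + x*(4*a - 24) - 27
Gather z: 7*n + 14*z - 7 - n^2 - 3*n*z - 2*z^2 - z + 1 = -n^2 + 7*n - 2*z^2 + z*(13 - 3*n) - 6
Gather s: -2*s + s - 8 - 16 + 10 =-s - 14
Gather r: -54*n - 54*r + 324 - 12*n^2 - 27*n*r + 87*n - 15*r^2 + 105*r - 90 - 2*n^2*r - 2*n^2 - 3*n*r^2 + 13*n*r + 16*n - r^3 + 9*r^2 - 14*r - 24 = -14*n^2 + 49*n - r^3 + r^2*(-3*n - 6) + r*(-2*n^2 - 14*n + 37) + 210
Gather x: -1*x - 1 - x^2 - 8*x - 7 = -x^2 - 9*x - 8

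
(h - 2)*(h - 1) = h^2 - 3*h + 2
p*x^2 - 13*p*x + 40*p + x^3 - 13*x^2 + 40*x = (p + x)*(x - 8)*(x - 5)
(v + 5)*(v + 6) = v^2 + 11*v + 30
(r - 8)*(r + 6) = r^2 - 2*r - 48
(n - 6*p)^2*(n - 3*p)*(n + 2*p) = n^4 - 13*n^3*p + 42*n^2*p^2 + 36*n*p^3 - 216*p^4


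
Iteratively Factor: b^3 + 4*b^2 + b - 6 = (b + 2)*(b^2 + 2*b - 3) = (b - 1)*(b + 2)*(b + 3)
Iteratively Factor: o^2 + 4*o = (o)*(o + 4)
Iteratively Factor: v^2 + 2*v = (v + 2)*(v)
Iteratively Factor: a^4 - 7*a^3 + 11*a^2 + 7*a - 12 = (a - 4)*(a^3 - 3*a^2 - a + 3) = (a - 4)*(a - 1)*(a^2 - 2*a - 3) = (a - 4)*(a - 1)*(a + 1)*(a - 3)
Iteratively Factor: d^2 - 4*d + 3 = (d - 1)*(d - 3)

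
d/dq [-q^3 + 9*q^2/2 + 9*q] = -3*q^2 + 9*q + 9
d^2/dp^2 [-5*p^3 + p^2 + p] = 2 - 30*p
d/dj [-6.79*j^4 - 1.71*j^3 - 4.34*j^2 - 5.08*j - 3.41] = -27.16*j^3 - 5.13*j^2 - 8.68*j - 5.08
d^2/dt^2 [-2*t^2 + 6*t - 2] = -4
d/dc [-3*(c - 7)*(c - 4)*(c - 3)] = -9*c^2 + 84*c - 183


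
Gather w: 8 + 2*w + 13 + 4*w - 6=6*w + 15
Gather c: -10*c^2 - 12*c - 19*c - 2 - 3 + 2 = -10*c^2 - 31*c - 3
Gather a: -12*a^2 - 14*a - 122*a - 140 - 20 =-12*a^2 - 136*a - 160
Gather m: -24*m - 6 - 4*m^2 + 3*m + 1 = -4*m^2 - 21*m - 5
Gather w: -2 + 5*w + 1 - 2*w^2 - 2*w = -2*w^2 + 3*w - 1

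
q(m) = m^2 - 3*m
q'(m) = 2*m - 3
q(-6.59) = 63.20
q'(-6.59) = -16.18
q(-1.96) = 9.72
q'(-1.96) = -6.92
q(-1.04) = 4.20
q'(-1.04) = -5.08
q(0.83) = -1.80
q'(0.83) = -1.34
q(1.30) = -2.21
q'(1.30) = -0.40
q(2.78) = -0.61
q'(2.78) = 2.56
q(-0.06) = 0.18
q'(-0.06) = -3.12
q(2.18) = -1.79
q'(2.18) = 1.36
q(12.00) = 108.00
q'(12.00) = 21.00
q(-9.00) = 108.00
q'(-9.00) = -21.00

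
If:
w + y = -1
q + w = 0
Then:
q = y + 1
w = -y - 1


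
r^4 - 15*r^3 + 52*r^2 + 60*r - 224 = (r - 8)*(r - 7)*(r - 2)*(r + 2)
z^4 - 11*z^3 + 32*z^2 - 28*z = z*(z - 7)*(z - 2)^2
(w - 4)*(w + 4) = w^2 - 16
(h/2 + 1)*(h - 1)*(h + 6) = h^3/2 + 7*h^2/2 + 2*h - 6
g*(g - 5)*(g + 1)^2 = g^4 - 3*g^3 - 9*g^2 - 5*g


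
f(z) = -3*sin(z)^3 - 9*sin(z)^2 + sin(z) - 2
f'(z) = -9*sin(z)^2*cos(z) - 18*sin(z)*cos(z) + cos(z)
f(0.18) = -2.13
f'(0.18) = -2.47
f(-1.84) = -8.64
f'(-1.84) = -2.66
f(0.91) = -8.30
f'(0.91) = -11.55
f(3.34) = -2.52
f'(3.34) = -4.12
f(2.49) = -5.37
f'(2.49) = 10.52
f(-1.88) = -8.53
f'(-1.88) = -3.04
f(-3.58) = -3.43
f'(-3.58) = 7.48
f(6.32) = -1.98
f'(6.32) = 0.33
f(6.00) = -2.92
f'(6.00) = 5.11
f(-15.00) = -5.63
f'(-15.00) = -6.76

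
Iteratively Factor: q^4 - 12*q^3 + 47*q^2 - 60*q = (q - 3)*(q^3 - 9*q^2 + 20*q) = q*(q - 3)*(q^2 - 9*q + 20) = q*(q - 4)*(q - 3)*(q - 5)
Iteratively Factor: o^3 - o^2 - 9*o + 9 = (o - 3)*(o^2 + 2*o - 3) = (o - 3)*(o + 3)*(o - 1)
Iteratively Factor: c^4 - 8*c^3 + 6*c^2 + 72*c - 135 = (c - 3)*(c^3 - 5*c^2 - 9*c + 45) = (c - 5)*(c - 3)*(c^2 - 9) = (c - 5)*(c - 3)^2*(c + 3)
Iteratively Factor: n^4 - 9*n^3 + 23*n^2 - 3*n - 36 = (n - 4)*(n^3 - 5*n^2 + 3*n + 9) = (n - 4)*(n + 1)*(n^2 - 6*n + 9) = (n - 4)*(n - 3)*(n + 1)*(n - 3)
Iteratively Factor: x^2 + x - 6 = (x - 2)*(x + 3)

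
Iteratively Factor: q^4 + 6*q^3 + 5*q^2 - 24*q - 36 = (q - 2)*(q^3 + 8*q^2 + 21*q + 18) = (q - 2)*(q + 3)*(q^2 + 5*q + 6) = (q - 2)*(q + 3)^2*(q + 2)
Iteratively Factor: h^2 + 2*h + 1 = (h + 1)*(h + 1)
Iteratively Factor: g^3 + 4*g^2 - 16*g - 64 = (g - 4)*(g^2 + 8*g + 16) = (g - 4)*(g + 4)*(g + 4)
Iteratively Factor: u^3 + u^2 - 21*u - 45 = (u + 3)*(u^2 - 2*u - 15) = (u + 3)^2*(u - 5)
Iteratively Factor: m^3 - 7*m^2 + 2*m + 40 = (m - 5)*(m^2 - 2*m - 8) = (m - 5)*(m - 4)*(m + 2)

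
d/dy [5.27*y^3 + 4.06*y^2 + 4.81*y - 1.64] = 15.81*y^2 + 8.12*y + 4.81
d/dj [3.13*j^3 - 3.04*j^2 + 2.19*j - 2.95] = 9.39*j^2 - 6.08*j + 2.19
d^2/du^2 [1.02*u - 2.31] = 0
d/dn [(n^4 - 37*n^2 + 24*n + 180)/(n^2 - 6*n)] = 2*(n^5 - 9*n^4 + 99*n^2 - 180*n + 540)/(n^2*(n^2 - 12*n + 36))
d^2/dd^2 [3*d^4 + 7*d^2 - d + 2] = 36*d^2 + 14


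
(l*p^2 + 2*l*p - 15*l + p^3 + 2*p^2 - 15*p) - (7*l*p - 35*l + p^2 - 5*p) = l*p^2 - 5*l*p + 20*l + p^3 + p^2 - 10*p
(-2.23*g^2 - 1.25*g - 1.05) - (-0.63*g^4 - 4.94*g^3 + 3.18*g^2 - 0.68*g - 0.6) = 0.63*g^4 + 4.94*g^3 - 5.41*g^2 - 0.57*g - 0.45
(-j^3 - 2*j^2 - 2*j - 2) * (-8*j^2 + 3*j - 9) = 8*j^5 + 13*j^4 + 19*j^3 + 28*j^2 + 12*j + 18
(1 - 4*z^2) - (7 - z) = -4*z^2 + z - 6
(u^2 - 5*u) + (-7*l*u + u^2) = -7*l*u + 2*u^2 - 5*u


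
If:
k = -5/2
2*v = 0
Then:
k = -5/2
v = 0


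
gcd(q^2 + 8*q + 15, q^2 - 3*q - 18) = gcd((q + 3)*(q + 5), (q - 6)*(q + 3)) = q + 3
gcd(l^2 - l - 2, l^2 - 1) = l + 1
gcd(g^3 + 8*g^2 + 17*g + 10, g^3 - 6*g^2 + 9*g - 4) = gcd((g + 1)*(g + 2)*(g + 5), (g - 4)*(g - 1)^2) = 1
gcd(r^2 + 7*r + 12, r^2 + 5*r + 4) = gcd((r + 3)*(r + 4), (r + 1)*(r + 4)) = r + 4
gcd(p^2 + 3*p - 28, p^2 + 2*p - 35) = p + 7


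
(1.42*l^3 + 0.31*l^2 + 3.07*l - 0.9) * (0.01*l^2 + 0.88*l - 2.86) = 0.0142*l^5 + 1.2527*l^4 - 3.7577*l^3 + 1.806*l^2 - 9.5722*l + 2.574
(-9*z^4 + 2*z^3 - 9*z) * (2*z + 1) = -18*z^5 - 5*z^4 + 2*z^3 - 18*z^2 - 9*z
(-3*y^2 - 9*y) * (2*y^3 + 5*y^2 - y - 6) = -6*y^5 - 33*y^4 - 42*y^3 + 27*y^2 + 54*y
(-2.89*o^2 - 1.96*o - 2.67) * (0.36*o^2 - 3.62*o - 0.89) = -1.0404*o^4 + 9.7562*o^3 + 8.7061*o^2 + 11.4098*o + 2.3763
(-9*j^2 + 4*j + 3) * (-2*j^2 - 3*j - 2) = 18*j^4 + 19*j^3 - 17*j - 6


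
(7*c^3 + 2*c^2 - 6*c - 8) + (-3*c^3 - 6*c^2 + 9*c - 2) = 4*c^3 - 4*c^2 + 3*c - 10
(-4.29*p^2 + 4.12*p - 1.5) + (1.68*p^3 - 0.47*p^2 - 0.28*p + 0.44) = 1.68*p^3 - 4.76*p^2 + 3.84*p - 1.06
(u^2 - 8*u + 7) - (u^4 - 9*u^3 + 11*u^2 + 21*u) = -u^4 + 9*u^3 - 10*u^2 - 29*u + 7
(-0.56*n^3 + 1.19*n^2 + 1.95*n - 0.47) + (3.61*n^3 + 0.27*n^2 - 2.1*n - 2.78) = 3.05*n^3 + 1.46*n^2 - 0.15*n - 3.25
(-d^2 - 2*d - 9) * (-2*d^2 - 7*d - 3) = 2*d^4 + 11*d^3 + 35*d^2 + 69*d + 27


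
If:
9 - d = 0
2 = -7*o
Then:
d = 9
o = -2/7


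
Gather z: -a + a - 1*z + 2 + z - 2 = 0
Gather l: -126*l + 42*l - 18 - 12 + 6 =-84*l - 24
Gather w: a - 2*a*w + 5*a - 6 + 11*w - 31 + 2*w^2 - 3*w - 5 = 6*a + 2*w^2 + w*(8 - 2*a) - 42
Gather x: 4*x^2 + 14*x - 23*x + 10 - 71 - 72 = 4*x^2 - 9*x - 133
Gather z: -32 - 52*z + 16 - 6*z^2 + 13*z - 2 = -6*z^2 - 39*z - 18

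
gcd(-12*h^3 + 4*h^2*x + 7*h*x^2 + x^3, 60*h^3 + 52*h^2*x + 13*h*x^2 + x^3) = 12*h^2 + 8*h*x + x^2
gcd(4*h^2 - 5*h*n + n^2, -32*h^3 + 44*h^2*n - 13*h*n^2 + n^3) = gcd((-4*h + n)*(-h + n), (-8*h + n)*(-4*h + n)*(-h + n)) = 4*h^2 - 5*h*n + n^2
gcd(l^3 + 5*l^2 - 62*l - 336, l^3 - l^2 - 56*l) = l^2 - l - 56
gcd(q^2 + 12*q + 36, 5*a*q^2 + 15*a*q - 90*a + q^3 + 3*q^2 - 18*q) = q + 6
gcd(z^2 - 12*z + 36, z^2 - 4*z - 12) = z - 6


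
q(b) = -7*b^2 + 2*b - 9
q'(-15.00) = 212.00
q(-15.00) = -1614.00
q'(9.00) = -124.00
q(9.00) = -558.00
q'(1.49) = -18.86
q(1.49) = -21.56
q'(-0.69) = 11.66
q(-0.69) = -13.71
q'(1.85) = -23.90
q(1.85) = -29.26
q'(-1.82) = 27.48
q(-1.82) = -35.83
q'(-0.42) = 7.88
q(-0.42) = -11.07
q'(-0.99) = 15.86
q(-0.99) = -17.84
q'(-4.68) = 67.52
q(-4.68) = -171.68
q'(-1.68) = 25.52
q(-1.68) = -32.12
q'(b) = 2 - 14*b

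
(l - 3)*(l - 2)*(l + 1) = l^3 - 4*l^2 + l + 6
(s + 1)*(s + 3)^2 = s^3 + 7*s^2 + 15*s + 9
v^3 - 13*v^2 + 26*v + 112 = (v - 8)*(v - 7)*(v + 2)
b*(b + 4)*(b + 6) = b^3 + 10*b^2 + 24*b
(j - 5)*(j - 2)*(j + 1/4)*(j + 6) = j^4 - 3*j^3/4 - 129*j^2/4 + 52*j + 15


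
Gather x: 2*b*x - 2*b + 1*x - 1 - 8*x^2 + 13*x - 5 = -2*b - 8*x^2 + x*(2*b + 14) - 6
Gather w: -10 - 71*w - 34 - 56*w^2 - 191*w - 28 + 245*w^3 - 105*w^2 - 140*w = 245*w^3 - 161*w^2 - 402*w - 72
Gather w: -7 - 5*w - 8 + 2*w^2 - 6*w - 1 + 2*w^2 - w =4*w^2 - 12*w - 16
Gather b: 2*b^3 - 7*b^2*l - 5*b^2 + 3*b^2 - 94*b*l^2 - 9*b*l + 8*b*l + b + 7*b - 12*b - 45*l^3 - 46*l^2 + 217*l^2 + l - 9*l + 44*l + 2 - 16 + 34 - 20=2*b^3 + b^2*(-7*l - 2) + b*(-94*l^2 - l - 4) - 45*l^3 + 171*l^2 + 36*l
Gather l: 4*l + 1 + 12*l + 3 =16*l + 4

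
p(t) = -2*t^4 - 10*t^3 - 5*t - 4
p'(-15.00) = 20245.00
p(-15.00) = -67429.00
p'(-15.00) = 20245.00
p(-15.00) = -67429.00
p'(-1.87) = -57.59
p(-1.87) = 46.29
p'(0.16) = -5.80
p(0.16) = -4.84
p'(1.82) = -152.60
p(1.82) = -95.33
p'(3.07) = -519.22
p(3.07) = -486.35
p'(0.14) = -5.61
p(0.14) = -4.73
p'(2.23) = -242.90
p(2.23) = -175.51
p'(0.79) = -27.67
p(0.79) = -13.66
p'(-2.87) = -62.99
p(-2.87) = 111.06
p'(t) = -8*t^3 - 30*t^2 - 5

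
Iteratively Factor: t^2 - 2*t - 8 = (t + 2)*(t - 4)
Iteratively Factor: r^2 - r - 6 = (r + 2)*(r - 3)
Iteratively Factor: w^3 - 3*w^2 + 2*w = (w - 2)*(w^2 - w) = (w - 2)*(w - 1)*(w)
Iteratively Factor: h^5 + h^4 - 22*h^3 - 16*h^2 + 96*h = (h - 4)*(h^4 + 5*h^3 - 2*h^2 - 24*h) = (h - 4)*(h + 4)*(h^3 + h^2 - 6*h) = (h - 4)*(h + 3)*(h + 4)*(h^2 - 2*h) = h*(h - 4)*(h + 3)*(h + 4)*(h - 2)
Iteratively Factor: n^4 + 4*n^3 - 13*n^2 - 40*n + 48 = (n + 4)*(n^3 - 13*n + 12) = (n - 1)*(n + 4)*(n^2 + n - 12) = (n - 1)*(n + 4)^2*(n - 3)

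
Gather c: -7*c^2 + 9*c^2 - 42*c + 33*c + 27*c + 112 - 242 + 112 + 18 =2*c^2 + 18*c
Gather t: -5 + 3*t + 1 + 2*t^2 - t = 2*t^2 + 2*t - 4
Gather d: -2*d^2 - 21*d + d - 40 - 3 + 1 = -2*d^2 - 20*d - 42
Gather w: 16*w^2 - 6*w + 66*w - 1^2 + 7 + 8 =16*w^2 + 60*w + 14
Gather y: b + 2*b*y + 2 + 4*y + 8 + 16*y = b + y*(2*b + 20) + 10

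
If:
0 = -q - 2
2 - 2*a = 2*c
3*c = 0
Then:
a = 1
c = 0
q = -2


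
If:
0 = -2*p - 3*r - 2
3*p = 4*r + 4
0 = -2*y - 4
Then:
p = 4/17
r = -14/17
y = -2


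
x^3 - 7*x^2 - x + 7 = (x - 7)*(x - 1)*(x + 1)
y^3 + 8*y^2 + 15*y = y*(y + 3)*(y + 5)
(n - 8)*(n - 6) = n^2 - 14*n + 48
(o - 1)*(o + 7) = o^2 + 6*o - 7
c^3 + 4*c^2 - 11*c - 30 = (c - 3)*(c + 2)*(c + 5)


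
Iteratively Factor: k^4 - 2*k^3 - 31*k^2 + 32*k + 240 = (k + 4)*(k^3 - 6*k^2 - 7*k + 60) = (k - 4)*(k + 4)*(k^2 - 2*k - 15) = (k - 4)*(k + 3)*(k + 4)*(k - 5)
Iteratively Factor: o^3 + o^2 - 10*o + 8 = (o - 1)*(o^2 + 2*o - 8) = (o - 1)*(o + 4)*(o - 2)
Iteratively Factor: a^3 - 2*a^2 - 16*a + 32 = (a - 2)*(a^2 - 16) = (a - 2)*(a + 4)*(a - 4)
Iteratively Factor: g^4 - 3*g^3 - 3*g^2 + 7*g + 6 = (g - 3)*(g^3 - 3*g - 2) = (g - 3)*(g + 1)*(g^2 - g - 2) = (g - 3)*(g + 1)^2*(g - 2)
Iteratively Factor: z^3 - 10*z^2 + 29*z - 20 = (z - 1)*(z^2 - 9*z + 20) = (z - 4)*(z - 1)*(z - 5)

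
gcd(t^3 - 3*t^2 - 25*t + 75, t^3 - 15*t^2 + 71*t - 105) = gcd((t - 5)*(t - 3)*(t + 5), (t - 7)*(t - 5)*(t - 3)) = t^2 - 8*t + 15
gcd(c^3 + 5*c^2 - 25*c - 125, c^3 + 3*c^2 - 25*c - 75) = c^2 - 25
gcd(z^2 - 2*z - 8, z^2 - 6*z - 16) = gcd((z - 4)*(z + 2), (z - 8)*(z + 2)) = z + 2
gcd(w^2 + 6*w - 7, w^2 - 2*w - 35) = 1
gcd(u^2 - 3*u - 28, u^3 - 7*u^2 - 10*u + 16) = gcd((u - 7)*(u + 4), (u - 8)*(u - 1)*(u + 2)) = 1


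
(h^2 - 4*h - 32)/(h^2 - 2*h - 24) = (h - 8)/(h - 6)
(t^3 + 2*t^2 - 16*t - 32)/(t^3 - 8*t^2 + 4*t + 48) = (t + 4)/(t - 6)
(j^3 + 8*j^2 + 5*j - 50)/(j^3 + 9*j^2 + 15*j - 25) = (j - 2)/(j - 1)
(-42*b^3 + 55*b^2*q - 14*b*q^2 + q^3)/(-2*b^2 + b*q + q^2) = (42*b^2 - 13*b*q + q^2)/(2*b + q)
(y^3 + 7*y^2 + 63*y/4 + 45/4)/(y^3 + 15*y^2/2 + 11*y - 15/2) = (4*y^2 + 16*y + 15)/(2*(2*y^2 + 9*y - 5))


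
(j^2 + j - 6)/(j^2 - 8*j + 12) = (j + 3)/(j - 6)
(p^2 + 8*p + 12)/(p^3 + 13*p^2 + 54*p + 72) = (p + 2)/(p^2 + 7*p + 12)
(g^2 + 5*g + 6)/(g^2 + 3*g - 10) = (g^2 + 5*g + 6)/(g^2 + 3*g - 10)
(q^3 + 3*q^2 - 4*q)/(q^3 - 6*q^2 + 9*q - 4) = q*(q + 4)/(q^2 - 5*q + 4)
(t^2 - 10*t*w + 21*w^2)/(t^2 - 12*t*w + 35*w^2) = (t - 3*w)/(t - 5*w)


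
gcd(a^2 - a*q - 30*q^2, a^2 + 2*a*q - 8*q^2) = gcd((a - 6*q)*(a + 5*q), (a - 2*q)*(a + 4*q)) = 1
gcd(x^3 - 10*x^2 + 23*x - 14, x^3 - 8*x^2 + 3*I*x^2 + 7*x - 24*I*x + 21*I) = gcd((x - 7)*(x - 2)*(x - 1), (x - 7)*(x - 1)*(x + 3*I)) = x^2 - 8*x + 7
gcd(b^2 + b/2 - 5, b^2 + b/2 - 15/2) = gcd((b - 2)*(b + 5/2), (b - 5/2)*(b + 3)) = 1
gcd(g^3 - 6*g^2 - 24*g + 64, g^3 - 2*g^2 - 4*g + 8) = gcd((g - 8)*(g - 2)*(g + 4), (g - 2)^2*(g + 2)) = g - 2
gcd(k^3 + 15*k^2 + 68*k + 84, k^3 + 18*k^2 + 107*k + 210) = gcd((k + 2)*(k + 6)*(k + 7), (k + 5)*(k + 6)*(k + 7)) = k^2 + 13*k + 42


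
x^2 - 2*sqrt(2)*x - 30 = (x - 5*sqrt(2))*(x + 3*sqrt(2))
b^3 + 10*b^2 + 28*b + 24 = (b + 2)^2*(b + 6)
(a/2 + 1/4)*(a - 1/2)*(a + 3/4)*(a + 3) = a^4/2 + 15*a^3/8 + a^2 - 15*a/32 - 9/32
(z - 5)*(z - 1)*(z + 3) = z^3 - 3*z^2 - 13*z + 15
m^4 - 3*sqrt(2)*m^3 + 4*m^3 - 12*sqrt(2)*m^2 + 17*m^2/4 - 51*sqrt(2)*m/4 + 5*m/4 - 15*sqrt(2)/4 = (m + 1/2)*(m + 1)*(m + 5/2)*(m - 3*sqrt(2))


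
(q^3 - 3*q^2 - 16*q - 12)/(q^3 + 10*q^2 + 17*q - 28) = (q^3 - 3*q^2 - 16*q - 12)/(q^3 + 10*q^2 + 17*q - 28)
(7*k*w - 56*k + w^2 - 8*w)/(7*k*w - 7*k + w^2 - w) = (w - 8)/(w - 1)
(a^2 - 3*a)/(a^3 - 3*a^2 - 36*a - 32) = a*(3 - a)/(-a^3 + 3*a^2 + 36*a + 32)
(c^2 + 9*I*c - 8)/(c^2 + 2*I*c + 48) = (c + I)/(c - 6*I)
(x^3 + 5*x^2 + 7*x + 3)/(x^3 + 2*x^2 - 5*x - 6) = (x + 1)/(x - 2)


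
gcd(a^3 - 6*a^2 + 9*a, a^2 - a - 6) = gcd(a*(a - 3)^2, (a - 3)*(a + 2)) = a - 3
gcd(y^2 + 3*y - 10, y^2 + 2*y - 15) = y + 5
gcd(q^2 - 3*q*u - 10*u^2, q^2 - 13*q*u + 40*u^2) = q - 5*u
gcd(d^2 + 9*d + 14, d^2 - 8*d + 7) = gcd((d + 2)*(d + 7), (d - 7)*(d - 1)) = 1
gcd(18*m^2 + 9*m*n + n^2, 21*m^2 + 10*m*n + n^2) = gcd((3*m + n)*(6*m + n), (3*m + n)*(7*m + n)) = 3*m + n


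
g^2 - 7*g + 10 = (g - 5)*(g - 2)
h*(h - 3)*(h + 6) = h^3 + 3*h^2 - 18*h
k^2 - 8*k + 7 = (k - 7)*(k - 1)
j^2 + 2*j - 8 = (j - 2)*(j + 4)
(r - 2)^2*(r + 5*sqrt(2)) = r^3 - 4*r^2 + 5*sqrt(2)*r^2 - 20*sqrt(2)*r + 4*r + 20*sqrt(2)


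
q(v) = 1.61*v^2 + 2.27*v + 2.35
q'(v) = 3.22*v + 2.27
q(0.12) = 2.65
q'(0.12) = 2.66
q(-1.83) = 3.59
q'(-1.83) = -3.62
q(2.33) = 16.38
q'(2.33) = 9.77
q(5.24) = 58.45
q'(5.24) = 19.14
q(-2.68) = 7.83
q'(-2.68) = -6.36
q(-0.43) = 1.67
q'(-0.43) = 0.89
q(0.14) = 2.70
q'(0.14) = 2.72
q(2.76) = 20.88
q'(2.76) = 11.16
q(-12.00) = 206.95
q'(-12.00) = -36.37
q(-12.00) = 206.95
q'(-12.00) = -36.37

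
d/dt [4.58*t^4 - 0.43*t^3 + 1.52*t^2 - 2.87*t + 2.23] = 18.32*t^3 - 1.29*t^2 + 3.04*t - 2.87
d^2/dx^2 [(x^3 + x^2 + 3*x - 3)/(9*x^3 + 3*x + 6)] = 2*(9*x^6 + 72*x^5 - 207*x^4 - 50*x^3 - 129*x^2 + 66*x - 5)/(3*(27*x^9 + 27*x^7 + 54*x^6 + 9*x^5 + 36*x^4 + 37*x^3 + 6*x^2 + 12*x + 8))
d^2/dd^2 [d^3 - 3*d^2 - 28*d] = 6*d - 6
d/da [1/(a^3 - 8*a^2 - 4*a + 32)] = (-3*a^2 + 16*a + 4)/(a^3 - 8*a^2 - 4*a + 32)^2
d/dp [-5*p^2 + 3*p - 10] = 3 - 10*p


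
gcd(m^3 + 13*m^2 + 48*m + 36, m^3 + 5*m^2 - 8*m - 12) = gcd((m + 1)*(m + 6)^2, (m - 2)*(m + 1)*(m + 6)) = m^2 + 7*m + 6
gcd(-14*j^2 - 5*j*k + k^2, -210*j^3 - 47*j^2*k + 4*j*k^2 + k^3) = 7*j - k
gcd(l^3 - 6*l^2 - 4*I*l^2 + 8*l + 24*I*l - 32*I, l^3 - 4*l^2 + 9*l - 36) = l - 4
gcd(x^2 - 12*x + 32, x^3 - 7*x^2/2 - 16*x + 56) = x - 4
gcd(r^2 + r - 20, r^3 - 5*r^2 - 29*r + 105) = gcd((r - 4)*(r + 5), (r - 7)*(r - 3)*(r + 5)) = r + 5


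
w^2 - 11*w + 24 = (w - 8)*(w - 3)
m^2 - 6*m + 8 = (m - 4)*(m - 2)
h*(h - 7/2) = h^2 - 7*h/2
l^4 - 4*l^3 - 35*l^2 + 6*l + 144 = (l - 8)*(l - 2)*(l + 3)^2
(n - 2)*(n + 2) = n^2 - 4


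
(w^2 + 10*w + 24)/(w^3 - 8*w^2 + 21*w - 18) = (w^2 + 10*w + 24)/(w^3 - 8*w^2 + 21*w - 18)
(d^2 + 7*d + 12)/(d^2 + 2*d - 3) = (d + 4)/(d - 1)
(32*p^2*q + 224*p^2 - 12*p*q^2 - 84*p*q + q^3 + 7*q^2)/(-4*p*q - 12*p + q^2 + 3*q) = (-8*p*q - 56*p + q^2 + 7*q)/(q + 3)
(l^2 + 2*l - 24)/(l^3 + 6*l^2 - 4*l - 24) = (l - 4)/(l^2 - 4)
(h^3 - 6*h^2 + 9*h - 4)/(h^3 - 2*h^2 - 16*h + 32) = (h^2 - 2*h + 1)/(h^2 + 2*h - 8)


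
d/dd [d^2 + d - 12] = 2*d + 1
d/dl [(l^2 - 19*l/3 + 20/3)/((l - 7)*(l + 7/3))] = (15*l^2 - 414*l + 1211)/(9*l^4 - 84*l^3 - 98*l^2 + 1372*l + 2401)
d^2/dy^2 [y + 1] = 0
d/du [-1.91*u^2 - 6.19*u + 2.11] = -3.82*u - 6.19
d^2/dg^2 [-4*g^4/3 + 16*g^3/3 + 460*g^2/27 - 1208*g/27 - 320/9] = -16*g^2 + 32*g + 920/27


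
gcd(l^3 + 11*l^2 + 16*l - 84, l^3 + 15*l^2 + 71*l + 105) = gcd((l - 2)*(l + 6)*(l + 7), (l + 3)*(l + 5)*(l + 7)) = l + 7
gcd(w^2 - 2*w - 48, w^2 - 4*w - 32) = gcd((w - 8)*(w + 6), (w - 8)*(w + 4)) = w - 8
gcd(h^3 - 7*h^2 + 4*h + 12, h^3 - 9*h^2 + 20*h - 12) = h^2 - 8*h + 12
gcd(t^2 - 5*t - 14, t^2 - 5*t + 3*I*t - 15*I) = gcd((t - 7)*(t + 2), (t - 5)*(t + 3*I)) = 1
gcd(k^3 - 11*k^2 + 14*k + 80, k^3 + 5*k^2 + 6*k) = k + 2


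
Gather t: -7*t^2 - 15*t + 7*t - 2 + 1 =-7*t^2 - 8*t - 1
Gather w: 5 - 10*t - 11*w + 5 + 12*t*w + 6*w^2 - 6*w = -10*t + 6*w^2 + w*(12*t - 17) + 10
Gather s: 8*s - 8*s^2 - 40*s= -8*s^2 - 32*s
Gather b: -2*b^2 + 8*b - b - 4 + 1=-2*b^2 + 7*b - 3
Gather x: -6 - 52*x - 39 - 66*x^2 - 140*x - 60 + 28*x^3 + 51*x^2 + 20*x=28*x^3 - 15*x^2 - 172*x - 105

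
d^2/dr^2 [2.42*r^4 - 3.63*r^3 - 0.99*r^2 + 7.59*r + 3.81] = 29.04*r^2 - 21.78*r - 1.98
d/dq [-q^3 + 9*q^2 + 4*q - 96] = -3*q^2 + 18*q + 4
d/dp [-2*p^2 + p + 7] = 1 - 4*p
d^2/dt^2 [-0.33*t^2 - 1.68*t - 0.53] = -0.660000000000000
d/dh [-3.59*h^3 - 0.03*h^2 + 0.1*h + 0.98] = -10.77*h^2 - 0.06*h + 0.1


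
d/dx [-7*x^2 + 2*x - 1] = 2 - 14*x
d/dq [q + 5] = 1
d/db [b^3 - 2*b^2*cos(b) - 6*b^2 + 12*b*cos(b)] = 2*b^2*sin(b) + 3*b^2 - 12*b*sin(b) - 4*b*cos(b) - 12*b + 12*cos(b)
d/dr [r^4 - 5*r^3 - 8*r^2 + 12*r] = 4*r^3 - 15*r^2 - 16*r + 12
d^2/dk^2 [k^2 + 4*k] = 2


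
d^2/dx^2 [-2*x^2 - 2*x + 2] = -4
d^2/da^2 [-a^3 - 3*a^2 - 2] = -6*a - 6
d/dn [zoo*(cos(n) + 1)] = zoo*sin(n)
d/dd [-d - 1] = -1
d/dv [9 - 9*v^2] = -18*v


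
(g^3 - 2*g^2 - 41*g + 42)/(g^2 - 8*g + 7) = g + 6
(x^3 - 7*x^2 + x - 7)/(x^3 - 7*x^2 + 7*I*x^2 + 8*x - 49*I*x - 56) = (x + I)/(x + 8*I)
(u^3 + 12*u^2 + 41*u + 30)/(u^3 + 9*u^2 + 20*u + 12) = (u + 5)/(u + 2)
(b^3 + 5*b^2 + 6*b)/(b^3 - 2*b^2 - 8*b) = (b + 3)/(b - 4)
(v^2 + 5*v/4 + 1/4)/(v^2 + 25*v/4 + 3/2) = (v + 1)/(v + 6)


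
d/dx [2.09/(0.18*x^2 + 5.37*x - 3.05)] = (-0.7524*x - 11.2233)/(0.18*x^2 + 5.37*x - 3.05)^2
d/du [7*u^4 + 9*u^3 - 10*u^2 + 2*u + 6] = 28*u^3 + 27*u^2 - 20*u + 2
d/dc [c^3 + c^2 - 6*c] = 3*c^2 + 2*c - 6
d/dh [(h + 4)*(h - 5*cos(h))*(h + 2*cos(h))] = -(h + 4)*(h - 5*cos(h))*(2*sin(h) - 1) + (h + 4)*(h + 2*cos(h))*(5*sin(h) + 1) + (h - 5*cos(h))*(h + 2*cos(h))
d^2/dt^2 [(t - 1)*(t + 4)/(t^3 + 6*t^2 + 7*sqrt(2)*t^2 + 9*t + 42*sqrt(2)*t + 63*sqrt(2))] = 2*(t^4 + 3*t^3 - 63*sqrt(2)*t^2 - 24*t^2 - 476*sqrt(2)*t - 342*t - 2094 - 357*sqrt(2))/(t^7 + 12*t^6 + 21*sqrt(2)*t^6 + 348*t^5 + 252*sqrt(2)*t^5 + 1820*sqrt(2)*t^4 + 3636*t^4 + 10500*sqrt(2)*t^3 + 15957*t^3 + 31752*t^2 + 38745*sqrt(2)*t^2 + 23814*t + 74088*sqrt(2)*t + 55566*sqrt(2))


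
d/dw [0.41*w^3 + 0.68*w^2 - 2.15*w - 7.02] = 1.23*w^2 + 1.36*w - 2.15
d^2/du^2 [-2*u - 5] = 0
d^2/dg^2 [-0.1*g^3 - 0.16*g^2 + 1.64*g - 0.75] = -0.6*g - 0.32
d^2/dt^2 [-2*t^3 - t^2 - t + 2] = -12*t - 2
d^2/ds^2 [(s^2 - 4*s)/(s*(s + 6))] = -20/(s^3 + 18*s^2 + 108*s + 216)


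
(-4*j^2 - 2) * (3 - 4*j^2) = 16*j^4 - 4*j^2 - 6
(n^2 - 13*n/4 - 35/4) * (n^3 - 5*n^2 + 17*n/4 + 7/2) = n^5 - 33*n^4/4 + 47*n^3/4 + 535*n^2/16 - 777*n/16 - 245/8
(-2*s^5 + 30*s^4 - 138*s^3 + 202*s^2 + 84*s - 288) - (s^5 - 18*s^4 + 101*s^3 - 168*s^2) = -3*s^5 + 48*s^4 - 239*s^3 + 370*s^2 + 84*s - 288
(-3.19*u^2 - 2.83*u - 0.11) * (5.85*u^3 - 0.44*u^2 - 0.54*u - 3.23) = -18.6615*u^5 - 15.1519*u^4 + 2.3243*u^3 + 11.8803*u^2 + 9.2003*u + 0.3553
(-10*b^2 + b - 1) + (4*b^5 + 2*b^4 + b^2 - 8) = 4*b^5 + 2*b^4 - 9*b^2 + b - 9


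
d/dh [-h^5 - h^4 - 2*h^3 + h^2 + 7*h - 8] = -5*h^4 - 4*h^3 - 6*h^2 + 2*h + 7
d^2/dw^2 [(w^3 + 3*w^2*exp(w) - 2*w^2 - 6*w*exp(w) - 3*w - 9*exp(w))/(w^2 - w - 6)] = (3*w^3*exp(w) + 15*w^2*exp(w) + 30*w*exp(w) + 18*exp(w) + 4)/(w^3 + 6*w^2 + 12*w + 8)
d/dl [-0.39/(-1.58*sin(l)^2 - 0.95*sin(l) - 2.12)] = -(1.2324*sin(l) + 0.3705)*cos(l)/(1.58*sin(l)^2 + 0.95*sin(l) + 2.12)^2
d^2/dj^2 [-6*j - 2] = 0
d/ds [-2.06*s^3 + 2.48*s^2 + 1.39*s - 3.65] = -6.18*s^2 + 4.96*s + 1.39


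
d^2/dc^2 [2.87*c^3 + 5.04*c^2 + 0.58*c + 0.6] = 17.22*c + 10.08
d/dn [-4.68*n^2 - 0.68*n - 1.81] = -9.36*n - 0.68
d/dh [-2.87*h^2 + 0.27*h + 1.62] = 0.27 - 5.74*h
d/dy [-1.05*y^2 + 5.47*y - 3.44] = 5.47 - 2.1*y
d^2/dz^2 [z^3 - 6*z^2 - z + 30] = 6*z - 12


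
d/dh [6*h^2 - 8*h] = 12*h - 8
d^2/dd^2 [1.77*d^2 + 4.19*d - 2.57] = 3.54000000000000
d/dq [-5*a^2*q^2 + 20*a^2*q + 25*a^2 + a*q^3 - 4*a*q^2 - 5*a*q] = a*(-10*a*q + 20*a + 3*q^2 - 8*q - 5)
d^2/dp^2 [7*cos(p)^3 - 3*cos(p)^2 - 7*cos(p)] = 7*cos(p)/4 + 6*cos(2*p) - 63*cos(3*p)/4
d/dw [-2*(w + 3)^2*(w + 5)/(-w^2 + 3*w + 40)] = 2*(w^2 - 16*w - 57)/(w^2 - 16*w + 64)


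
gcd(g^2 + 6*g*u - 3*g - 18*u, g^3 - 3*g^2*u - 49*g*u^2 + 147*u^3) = 1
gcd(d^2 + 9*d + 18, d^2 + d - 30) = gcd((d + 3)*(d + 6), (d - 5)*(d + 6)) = d + 6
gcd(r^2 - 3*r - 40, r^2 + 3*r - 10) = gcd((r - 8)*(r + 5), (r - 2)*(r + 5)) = r + 5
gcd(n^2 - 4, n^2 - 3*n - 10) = n + 2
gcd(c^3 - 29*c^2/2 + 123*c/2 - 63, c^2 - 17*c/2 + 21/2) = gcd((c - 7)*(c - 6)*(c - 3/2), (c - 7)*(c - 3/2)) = c^2 - 17*c/2 + 21/2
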